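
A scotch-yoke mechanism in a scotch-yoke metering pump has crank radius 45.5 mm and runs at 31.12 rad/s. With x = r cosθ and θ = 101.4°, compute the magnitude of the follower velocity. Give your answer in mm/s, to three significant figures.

ω = 31.12 rad/s
x = r cosθ ⇒ ẋ = −rω sinθ.
|v| = rω|sinθ| = 0.0455·31.12·|sin 101.4°| = 1.388 m/s = 1388 mm/s.

1390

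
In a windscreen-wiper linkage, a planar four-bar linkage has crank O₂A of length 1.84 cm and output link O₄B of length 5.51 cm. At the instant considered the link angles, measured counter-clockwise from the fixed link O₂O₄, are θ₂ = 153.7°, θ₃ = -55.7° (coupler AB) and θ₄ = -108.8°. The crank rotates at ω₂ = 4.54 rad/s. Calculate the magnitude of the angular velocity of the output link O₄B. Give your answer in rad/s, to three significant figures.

0.931

ω₂ = 4.54 rad/s
Differentiating the loop-closure r₂e^{iθ₂}+r₃e^{iθ₃}=r₁+r₄e^{iθ₄} gives r₂ω₂e^{iθ₂}+r₃ω₃e^{iθ₃}=r₄ω₄e^{iθ₄}.
Eliminating the other unknown: ω₄ = r₂ω₂ sin(θ₂−θ₃) / [r₄ sin(θ₄−θ₃)].
Numerator sine = -0.49090; denominator sine = -0.79968.
Result = 0.0184·4.54·(-0.49090) / (0.0551·(-0.79968)) = +0.93068 rad/s; magnitude 0.93068 rad/s.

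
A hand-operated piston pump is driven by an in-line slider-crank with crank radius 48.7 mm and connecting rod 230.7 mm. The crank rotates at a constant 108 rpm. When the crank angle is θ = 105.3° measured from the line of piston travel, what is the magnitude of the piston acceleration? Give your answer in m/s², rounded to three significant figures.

ω = 2π·108/60 = 11.31 rad/s
x(θ) = r cosθ + √(L² − r² sin²θ); with ω constant, a = ω²·d²x/dθ².
d²x/dθ² = −r cosθ − r²(cos2θ)/√u − r⁴ sin²2θ/(4u^{3/2}),  u = L² − r² sin²θ = 0.0510159 m².
Substituting r = 0.0487 m, L = 0.2307 m, θ = 105.3°: d²x/dθ² = +0.021857 m.
a = ω²·d²x/dθ² = (11.31)²·(+0.021857) = +2.7957 m/s²;  |a| = 2.7957 m/s².

2.80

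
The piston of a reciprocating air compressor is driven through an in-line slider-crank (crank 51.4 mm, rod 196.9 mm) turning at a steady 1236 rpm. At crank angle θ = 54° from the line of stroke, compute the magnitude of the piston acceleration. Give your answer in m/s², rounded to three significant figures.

439

ω = 2π·1236/60 = 129.4 rad/s
x(θ) = r cosθ + √(L² − r² sin²θ); with ω constant, a = ω²·d²x/dθ².
d²x/dθ² = −r cosθ − r²(cos2θ)/√u − r⁴ sin²2θ/(4u^{3/2}),  u = L² − r² sin²θ = 0.0370404 m².
Substituting r = 0.0514 m, L = 0.1969 m, θ = 54°: d²x/dθ² = -0.026192 m.
a = ω²·d²x/dθ² = (129.4)²·(-0.026192) = -438.79 m/s²;  |a| = 438.79 m/s².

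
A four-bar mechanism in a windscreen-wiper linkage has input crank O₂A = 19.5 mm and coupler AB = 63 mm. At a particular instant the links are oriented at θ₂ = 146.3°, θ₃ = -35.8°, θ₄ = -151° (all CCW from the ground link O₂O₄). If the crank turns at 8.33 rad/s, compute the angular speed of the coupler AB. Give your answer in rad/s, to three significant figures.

ω₂ = 8.33 rad/s
Differentiating the loop-closure r₂e^{iθ₂}+r₃e^{iθ₃}=r₁+r₄e^{iθ₄} gives r₂ω₂e^{iθ₂}+r₃ω₃e^{iθ₃}=r₄ω₄e^{iθ₄}.
Eliminating the other unknown: ω₃ = r₂ω₂ sin(θ₄−θ₂) / [r₃ sin(θ₃−θ₄)].
Numerator sine = +0.88862; denominator sine = +0.90483.
Result = 0.0195·8.33·(+0.88862) / (0.063·(+0.90483)) = +2.5321 rad/s; magnitude 2.5321 rad/s.

2.53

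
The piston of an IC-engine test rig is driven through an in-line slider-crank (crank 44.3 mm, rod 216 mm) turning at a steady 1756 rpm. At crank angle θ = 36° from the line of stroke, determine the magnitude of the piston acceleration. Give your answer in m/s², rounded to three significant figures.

1310

ω = 2π·1756/60 = 183.9 rad/s
x(θ) = r cosθ + √(L² − r² sin²θ); with ω constant, a = ω²·d²x/dθ².
d²x/dθ² = −r cosθ − r²(cos2θ)/√u − r⁴ sin²2θ/(4u^{3/2}),  u = L² − r² sin²θ = 0.045978 m².
Substituting r = 0.0443 m, L = 0.216 m, θ = 36°: d²x/dθ² = -0.038756 m.
a = ω²·d²x/dθ² = (183.9)²·(-0.038756) = -1310.5 m/s²;  |a| = 1310.5 m/s².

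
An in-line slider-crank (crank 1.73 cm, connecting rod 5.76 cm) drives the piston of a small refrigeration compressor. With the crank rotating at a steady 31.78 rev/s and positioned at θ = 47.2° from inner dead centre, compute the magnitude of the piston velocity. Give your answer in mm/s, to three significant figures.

ω = 2π·31.8 = 199.7 rad/s
For an in-line slider-crank, x = r cosθ + √(L² − r² sin²θ), so v = −rω sinθ·[1 + r cosθ/√(L² − r² sin²θ)].
With r = 0.0173 m, L = 0.0576 m, θ = 47.2°: √(L² − r² sin²θ) = 0.056184 m.
v = −0.0173·199.7·0.73373·[1 + 0.0173·0.67944/0.056184] = -3.0649 m/s.
|v| = 3.0649 m/s = 3064.9 mm/s.

3060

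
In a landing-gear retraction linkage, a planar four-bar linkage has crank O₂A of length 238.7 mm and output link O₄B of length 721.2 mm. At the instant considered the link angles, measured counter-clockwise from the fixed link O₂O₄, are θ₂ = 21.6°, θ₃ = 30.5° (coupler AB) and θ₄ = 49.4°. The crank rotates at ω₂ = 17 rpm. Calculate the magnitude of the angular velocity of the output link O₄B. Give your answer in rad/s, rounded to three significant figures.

0.281

ω₂ = 1.78 rad/s (from 17 rpm).
Differentiating the loop-closure r₂e^{iθ₂}+r₃e^{iθ₃}=r₁+r₄e^{iθ₄} gives r₂ω₂e^{iθ₂}+r₃ω₃e^{iθ₃}=r₄ω₄e^{iθ₄}.
Eliminating the other unknown: ω₄ = r₂ω₂ sin(θ₂−θ₃) / [r₄ sin(θ₄−θ₃)].
Numerator sine = -0.15471; denominator sine = +0.32392.
Result = 0.2387·1.78·(-0.15471) / (0.7212·(+0.32392)) = -0.28142 rad/s; magnitude 0.28142 rad/s.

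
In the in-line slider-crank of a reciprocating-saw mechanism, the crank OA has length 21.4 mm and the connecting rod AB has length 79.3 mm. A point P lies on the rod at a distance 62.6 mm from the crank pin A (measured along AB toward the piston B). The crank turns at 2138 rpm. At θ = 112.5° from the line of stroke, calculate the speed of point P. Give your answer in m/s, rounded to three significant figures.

ω = 223.9 rad/s.  Crank-pin speed |V_A| = rω = 4.7913 m/s, perpendicular to OA.
Rod angle: sinφ = −(r/L) sinθ ⇒ φ = -14.437°; ω_rod = −rω cosθ/√(L²−r²sin²θ) = +23.875 rad/s.
V_P = V_A + ω_rod × AP, with AP = 0.0626 m along the rod.
Components: V_Px = −rω sinθ − a·ω_rod·sinφ = -4.0539 m/s;  V_Py = rω cosθ + a·ω_rod·cosφ = -0.38613 m/s.
|V_P| = √(V_Px² + V_Py²) = 4.0723 m/s.

4.07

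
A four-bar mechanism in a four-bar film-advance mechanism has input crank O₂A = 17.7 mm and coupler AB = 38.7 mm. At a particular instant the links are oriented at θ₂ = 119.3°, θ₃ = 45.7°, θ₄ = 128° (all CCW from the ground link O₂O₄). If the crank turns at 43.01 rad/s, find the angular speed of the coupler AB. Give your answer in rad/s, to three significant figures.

3.00

ω₂ = 43.01 rad/s
Differentiating the loop-closure r₂e^{iθ₂}+r₃e^{iθ₃}=r₁+r₄e^{iθ₄} gives r₂ω₂e^{iθ₂}+r₃ω₃e^{iθ₃}=r₄ω₄e^{iθ₄}.
Eliminating the other unknown: ω₃ = r₂ω₂ sin(θ₄−θ₂) / [r₃ sin(θ₃−θ₄)].
Numerator sine = +0.15126; denominator sine = -0.99098.
Result = 0.0177·43.01·(+0.15126) / (0.0387·(-0.99098)) = -3.0026 rad/s; magnitude 3.0026 rad/s.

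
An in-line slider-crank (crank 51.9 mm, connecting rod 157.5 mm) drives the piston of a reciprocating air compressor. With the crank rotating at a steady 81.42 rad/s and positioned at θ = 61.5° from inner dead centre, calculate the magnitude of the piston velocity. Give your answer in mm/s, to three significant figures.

4320

ω = 81.42 rad/s
For an in-line slider-crank, x = r cosθ + √(L² − r² sin²θ), so v = −rω sinθ·[1 + r cosθ/√(L² − r² sin²θ)].
With r = 0.0519 m, L = 0.1575 m, θ = 61.5°: √(L² − r² sin²θ) = 0.15075 m.
v = −0.0519·81.42·0.87882·[1 + 0.0519·0.47716/0.15075] = -4.3237 m/s.
|v| = 4.3237 m/s = 4323.7 mm/s.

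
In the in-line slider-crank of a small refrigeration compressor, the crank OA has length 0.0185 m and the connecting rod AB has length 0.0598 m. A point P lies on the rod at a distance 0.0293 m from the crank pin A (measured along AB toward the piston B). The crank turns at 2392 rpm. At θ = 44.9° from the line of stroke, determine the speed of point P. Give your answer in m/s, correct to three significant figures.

4.00

ω = 250.5 rad/s.  Crank-pin speed |V_A| = rω = 4.6341 m/s, perpendicular to OA.
Rod angle: sinφ = −(r/L) sinθ ⇒ φ = -12.613°; ω_rod = −rω cosθ/√(L²−r²sin²θ) = -56.249 rad/s.
V_P = V_A + ω_rod × AP, with AP = 0.0293 m along the rod.
Components: V_Px = −rω sinθ − a·ω_rod·sinφ = -3.6309 m/s;  V_Py = rω cosθ + a·ω_rod·cosφ = +1.6742 m/s.
|V_P| = √(V_Px² + V_Py²) = 3.9983 m/s.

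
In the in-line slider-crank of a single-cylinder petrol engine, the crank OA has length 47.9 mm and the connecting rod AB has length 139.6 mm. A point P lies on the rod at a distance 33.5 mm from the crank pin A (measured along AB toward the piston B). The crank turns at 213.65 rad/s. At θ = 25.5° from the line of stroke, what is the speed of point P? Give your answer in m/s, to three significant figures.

ω = 213.7 rad/s.  Crank-pin speed |V_A| = rω = 10.234 m/s, perpendicular to OA.
Rod angle: sinφ = −(r/L) sinθ ⇒ φ = -8.495°; ω_rod = −rω cosθ/√(L²−r²sin²θ) = -66.901 rad/s.
V_P = V_A + ω_rod × AP, with AP = 0.0335 m along the rod.
Components: V_Px = −rω sinθ − a·ω_rod·sinφ = -4.7368 m/s;  V_Py = rω cosθ + a·ω_rod·cosφ = +7.0203 m/s.
|V_P| = √(V_Px² + V_Py²) = 8.4689 m/s.

8.47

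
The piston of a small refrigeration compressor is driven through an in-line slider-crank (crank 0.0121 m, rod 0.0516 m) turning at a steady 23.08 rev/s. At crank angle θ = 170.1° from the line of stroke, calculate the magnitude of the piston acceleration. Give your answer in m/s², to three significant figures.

194

ω = 2π·23.1 = 145 rad/s
x(θ) = r cosθ + √(L² − r² sin²θ); with ω constant, a = ω²·d²x/dθ².
d²x/dθ² = −r cosθ − r²(cos2θ)/√u − r⁴ sin²2θ/(4u^{3/2}),  u = L² − r² sin²θ = 0.00265823 m².
Substituting r = 0.0121 m, L = 0.0516 m, θ = 170.1°: d²x/dθ² = +0.0092435 m.
a = ω²·d²x/dθ² = (145)²·(+0.0092435) = +194.39 m/s²;  |a| = 194.39 m/s².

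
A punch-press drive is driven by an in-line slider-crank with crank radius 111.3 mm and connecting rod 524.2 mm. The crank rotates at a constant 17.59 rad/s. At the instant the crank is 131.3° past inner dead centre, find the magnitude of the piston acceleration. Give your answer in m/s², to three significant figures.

ω = 17.59 rad/s
x(θ) = r cosθ + √(L² − r² sin²θ); with ω constant, a = ω²·d²x/dθ².
d²x/dθ² = −r cosθ − r²(cos2θ)/√u − r⁴ sin²2θ/(4u^{3/2}),  u = L² − r² sin²θ = 0.267794 m².
Substituting r = 0.1113 m, L = 0.5242 m, θ = 131.3°: d²x/dθ² = +0.076269 m.
a = ω²·d²x/dθ² = (17.59)²·(+0.076269) = +23.598 m/s²;  |a| = 23.598 m/s².

23.6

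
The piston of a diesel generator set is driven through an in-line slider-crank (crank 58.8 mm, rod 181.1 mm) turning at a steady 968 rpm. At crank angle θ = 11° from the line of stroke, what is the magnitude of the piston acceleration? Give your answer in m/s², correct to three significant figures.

776

ω = 2π·968/60 = 101.4 rad/s
x(θ) = r cosθ + √(L² − r² sin²θ); with ω constant, a = ω²·d²x/dθ².
d²x/dθ² = −r cosθ − r²(cos2θ)/√u − r⁴ sin²2θ/(4u^{3/2}),  u = L² − r² sin²θ = 0.0326713 m².
Substituting r = 0.0588 m, L = 0.1811 m, θ = 11°: d²x/dθ² = -0.075526 m.
a = ω²·d²x/dθ² = (101.4)²·(-0.075526) = -776.08 m/s²;  |a| = 776.08 m/s².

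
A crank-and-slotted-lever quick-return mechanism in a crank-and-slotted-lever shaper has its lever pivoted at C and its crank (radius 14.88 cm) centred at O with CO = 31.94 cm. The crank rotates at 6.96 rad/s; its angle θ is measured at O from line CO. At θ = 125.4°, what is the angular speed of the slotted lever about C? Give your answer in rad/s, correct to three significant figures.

ω = 6.96 rad/s
Crank pin A relative to C: A = (d + r cosθ, r sinθ); lever angle φ = atan2(r sinθ, d + r cosθ).
Differentiating tanφ: φ̇ = rω(d cosθ + r)/(d² + r² + 2dr cosθ).
d² + r² + 2dr cosθ = |CA|² = 0.0690951 m²;  d cosθ + r = -0.036222 m.
|ω_lever| = |0.1488·6.96·-0.036222| / 0.0690951 = 0.54293 rad/s.

0.543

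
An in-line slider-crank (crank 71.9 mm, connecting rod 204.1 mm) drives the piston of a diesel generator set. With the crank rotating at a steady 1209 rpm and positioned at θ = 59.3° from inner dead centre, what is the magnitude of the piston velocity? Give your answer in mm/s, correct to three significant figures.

9300

ω = 2π·1209/60 = 126.6 rad/s
For an in-line slider-crank, x = r cosθ + √(L² − r² sin²θ), so v = −rω sinθ·[1 + r cosθ/√(L² − r² sin²θ)].
With r = 0.0719 m, L = 0.2041 m, θ = 59.3°: √(L² − r² sin²θ) = 0.19451 m.
v = −0.0719·126.6·0.85985·[1 + 0.0719·0.51054/0.19451] = -9.3044 m/s.
|v| = 9.3044 m/s = 9304.4 mm/s.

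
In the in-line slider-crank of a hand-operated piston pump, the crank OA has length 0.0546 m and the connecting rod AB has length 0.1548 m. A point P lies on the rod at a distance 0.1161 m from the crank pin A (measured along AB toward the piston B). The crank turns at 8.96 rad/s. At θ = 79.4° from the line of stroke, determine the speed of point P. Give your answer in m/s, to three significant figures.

ω = 8.96 rad/s.  Crank-pin speed |V_A| = rω = 0.48922 m/s, perpendicular to OA.
Rod angle: sinφ = −(r/L) sinθ ⇒ φ = -20.285°; ω_rod = −rω cosθ/√(L²−r²sin²θ) = -0.61978 rad/s.
V_P = V_A + ω_rod × AP, with AP = 0.1161 m along the rod.
Components: V_Px = −rω sinθ − a·ω_rod·sinφ = -0.50581 m/s;  V_Py = rω cosθ + a·ω_rod·cosφ = +0.022498 m/s.
|V_P| = √(V_Px² + V_Py²) = 0.50631 m/s.

0.506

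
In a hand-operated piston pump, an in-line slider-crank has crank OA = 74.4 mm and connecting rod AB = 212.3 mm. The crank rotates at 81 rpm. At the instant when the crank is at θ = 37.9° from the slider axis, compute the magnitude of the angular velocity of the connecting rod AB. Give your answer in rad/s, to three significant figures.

ω = 8.482 rad/s (converted from 81 rpm).
The rod makes angle φ with the slider axis where L sinφ = r sinθ; differentiating, L cosφ·φ̇ = r ω cosθ.
L cosφ = √(L² − r² sin²θ) = 0.20732 m.
|ω_rod| = r ω |cosθ| / √(L² − r² sin²θ) = 0.0744·8.482·0.78908/0.20732 = 2.4019 rad/s.

2.40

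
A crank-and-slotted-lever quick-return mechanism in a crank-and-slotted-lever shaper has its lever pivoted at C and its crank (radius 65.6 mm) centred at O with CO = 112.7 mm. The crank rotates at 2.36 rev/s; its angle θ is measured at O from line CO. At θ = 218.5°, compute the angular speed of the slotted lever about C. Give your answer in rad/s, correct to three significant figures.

4.05

ω = 14.83 rad/s (from 2.36 rev/s).
Crank pin A relative to C: A = (d + r cosθ, r sinθ); lever angle φ = atan2(r sinθ, d + r cosθ).
Differentiating tanφ: φ̇ = rω(d cosθ + r)/(d² + r² + 2dr cosθ).
d² + r² + 2dr cosθ = |CA|² = 0.00543282 m²;  d cosθ + r = -0.0226 m.
|ω_lever| = |0.0656·14.83·-0.0226| / 0.00543282 = 4.0465 rad/s.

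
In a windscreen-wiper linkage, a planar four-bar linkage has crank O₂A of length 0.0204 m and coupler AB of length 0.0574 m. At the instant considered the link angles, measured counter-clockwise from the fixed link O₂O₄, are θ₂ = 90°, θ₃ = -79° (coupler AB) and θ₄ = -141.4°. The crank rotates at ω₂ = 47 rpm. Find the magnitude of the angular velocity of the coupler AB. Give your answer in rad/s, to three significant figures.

ω₂ = 4.922 rad/s (from 47 rpm).
Differentiating the loop-closure r₂e^{iθ₂}+r₃e^{iθ₃}=r₁+r₄e^{iθ₄} gives r₂ω₂e^{iθ₂}+r₃ω₃e^{iθ₃}=r₄ω₄e^{iθ₄}.
Eliminating the other unknown: ω₃ = r₂ω₂ sin(θ₄−θ₂) / [r₃ sin(θ₃−θ₄)].
Numerator sine = +0.78152; denominator sine = +0.88620.
Result = 0.0204·4.922·(+0.78152) / (0.0574·(+0.88620)) = +1.5426 rad/s; magnitude 1.5426 rad/s.

1.54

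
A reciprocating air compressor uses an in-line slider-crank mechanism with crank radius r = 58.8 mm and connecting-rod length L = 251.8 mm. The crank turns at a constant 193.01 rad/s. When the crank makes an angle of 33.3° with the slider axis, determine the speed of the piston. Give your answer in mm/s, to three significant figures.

7460

ω = 193 rad/s
For an in-line slider-crank, x = r cosθ + √(L² − r² sin²θ), so v = −rω sinθ·[1 + r cosθ/√(L² − r² sin²θ)].
With r = 0.0588 m, L = 0.2518 m, θ = 33.3°: √(L² − r² sin²θ) = 0.24972 m.
v = −0.0588·193·0.54902·[1 + 0.0588·0.83581/0.24972] = -7.4571 m/s.
|v| = 7.4571 m/s = 7457.1 mm/s.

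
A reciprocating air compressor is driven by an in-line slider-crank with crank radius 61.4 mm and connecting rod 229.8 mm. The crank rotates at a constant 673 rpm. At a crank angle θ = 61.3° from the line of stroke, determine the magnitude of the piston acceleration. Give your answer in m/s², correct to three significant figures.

102

ω = 2π·673/60 = 70.48 rad/s
x(θ) = r cosθ + √(L² − r² sin²θ); with ω constant, a = ω²·d²x/dθ².
d²x/dθ² = −r cosθ − r²(cos2θ)/√u − r⁴ sin²2θ/(4u^{3/2}),  u = L² − r² sin²θ = 0.0499075 m².
Substituting r = 0.0614 m, L = 0.2298 m, θ = 61.3°: d²x/dθ² = -0.02062 m.
a = ω²·d²x/dθ² = (70.48)²·(-0.02062) = -102.42 m/s²;  |a| = 102.42 m/s².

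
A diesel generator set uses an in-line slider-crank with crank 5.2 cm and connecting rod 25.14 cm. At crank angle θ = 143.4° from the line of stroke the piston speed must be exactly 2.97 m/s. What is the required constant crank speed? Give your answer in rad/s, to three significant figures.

For an in-line slider-crank, |v_piston| = rω|sinθ|·[1 + r cosθ/√(L² − r² sin²θ)].
With r = 0.052 m, L = 0.2514 m, θ = 143.4°: the bracketed kinematic factor |dx/dθ| = 0.025816 m.
ω = v/|dx/dθ| = 2.97/0.025816 = 115.05 rad/s.

115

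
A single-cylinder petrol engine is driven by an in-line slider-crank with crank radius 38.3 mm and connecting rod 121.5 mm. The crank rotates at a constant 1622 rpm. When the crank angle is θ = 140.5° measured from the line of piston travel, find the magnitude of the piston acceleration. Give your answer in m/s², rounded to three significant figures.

776

ω = 2π·1622/60 = 169.9 rad/s
x(θ) = r cosθ + √(L² − r² sin²θ); with ω constant, a = ω²·d²x/dθ².
d²x/dθ² = −r cosθ − r²(cos2θ)/√u − r⁴ sin²2θ/(4u^{3/2}),  u = L² − r² sin²θ = 0.0141688 m².
Substituting r = 0.0383 m, L = 0.1215 m, θ = 140.5°: d²x/dθ² = +0.026894 m.
a = ω²·d²x/dθ² = (169.9)²·(+0.026894) = +775.93 m/s²;  |a| = 775.93 m/s².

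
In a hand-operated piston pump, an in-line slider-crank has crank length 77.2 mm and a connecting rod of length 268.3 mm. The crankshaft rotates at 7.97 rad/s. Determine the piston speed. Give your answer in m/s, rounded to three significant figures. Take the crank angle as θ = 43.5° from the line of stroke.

0.514

ω = 7.97 rad/s
For an in-line slider-crank, x = r cosθ + √(L² − r² sin²θ), so v = −rω sinθ·[1 + r cosθ/√(L² − r² sin²θ)].
With r = 0.0772 m, L = 0.2683 m, θ = 43.5°: √(L² − r² sin²θ) = 0.26298 m.
v = −0.0772·7.97·0.68835·[1 + 0.0772·0.72537/0.26298] = -0.51372 m/s.
|v| = 0.51372 m/s.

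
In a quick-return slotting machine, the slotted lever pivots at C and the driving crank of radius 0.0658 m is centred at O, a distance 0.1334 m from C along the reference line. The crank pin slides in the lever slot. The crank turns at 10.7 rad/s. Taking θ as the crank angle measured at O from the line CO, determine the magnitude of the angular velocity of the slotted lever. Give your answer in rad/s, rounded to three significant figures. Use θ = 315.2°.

ω = 10.7 rad/s
Crank pin A relative to C: A = (d + r cosθ, r sinθ); lever angle φ = atan2(r sinθ, d + r cosθ).
Differentiating tanφ: φ̇ = rω(d cosθ + r)/(d² + r² + 2dr cosθ).
d² + r² + 2dr cosθ = |CA|² = 0.034582 m²;  d cosθ + r = +0.16046 m.
|ω_lever| = |0.0658·10.7·+0.16046| / 0.034582 = 3.2668 rad/s.

3.27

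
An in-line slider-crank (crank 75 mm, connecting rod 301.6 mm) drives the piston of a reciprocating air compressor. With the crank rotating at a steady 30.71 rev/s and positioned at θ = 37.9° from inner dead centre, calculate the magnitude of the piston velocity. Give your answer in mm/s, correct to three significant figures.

10700

ω = 2π·30.7 = 193 rad/s
For an in-line slider-crank, x = r cosθ + √(L² − r² sin²θ), so v = −rω sinθ·[1 + r cosθ/√(L² − r² sin²θ)].
With r = 0.075 m, L = 0.3016 m, θ = 37.9°: √(L² − r² sin²θ) = 0.29806 m.
v = −0.075·193·0.61429·[1 + 0.075·0.78908/0.29806] = -10.655 m/s.
|v| = 10.655 m/s = 10655 mm/s.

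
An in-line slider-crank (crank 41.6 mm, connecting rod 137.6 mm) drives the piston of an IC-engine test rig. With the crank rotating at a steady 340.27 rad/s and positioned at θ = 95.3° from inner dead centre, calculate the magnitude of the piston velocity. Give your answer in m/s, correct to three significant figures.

ω = 340.3 rad/s
For an in-line slider-crank, x = r cosθ + √(L² − r² sin²θ), so v = −rω sinθ·[1 + r cosθ/√(L² − r² sin²θ)].
With r = 0.0416 m, L = 0.1376 m, θ = 95.3°: √(L² − r² sin²θ) = 0.13122 m.
v = −0.0416·340.3·0.99572·[1 + 0.0416·-0.09237/0.13122] = -13.682 m/s.
|v| = 13.682 m/s.

13.7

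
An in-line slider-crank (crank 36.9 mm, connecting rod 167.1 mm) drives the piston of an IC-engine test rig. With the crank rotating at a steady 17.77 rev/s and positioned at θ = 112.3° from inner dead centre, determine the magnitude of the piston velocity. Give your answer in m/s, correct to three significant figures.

3.49

ω = 2π·17.8 = 111.7 rad/s
For an in-line slider-crank, x = r cosθ + √(L² − r² sin²θ), so v = −rω sinθ·[1 + r cosθ/√(L² − r² sin²θ)].
With r = 0.0369 m, L = 0.1671 m, θ = 112.3°: √(L² − r² sin²θ) = 0.16358 m.
v = −0.0369·111.7·0.92521·[1 + 0.0369·-0.37946/0.16358] = -3.4855 m/s.
|v| = 3.4855 m/s.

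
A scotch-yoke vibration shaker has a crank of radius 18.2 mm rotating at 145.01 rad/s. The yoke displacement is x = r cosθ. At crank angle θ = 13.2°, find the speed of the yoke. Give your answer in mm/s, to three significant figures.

603

ω = 145 rad/s
x = r cosθ ⇒ ẋ = −rω sinθ.
|v| = rω|sinθ| = 0.0182·145·|sin 13.2°| = 0.60266 m/s = 602.66 mm/s.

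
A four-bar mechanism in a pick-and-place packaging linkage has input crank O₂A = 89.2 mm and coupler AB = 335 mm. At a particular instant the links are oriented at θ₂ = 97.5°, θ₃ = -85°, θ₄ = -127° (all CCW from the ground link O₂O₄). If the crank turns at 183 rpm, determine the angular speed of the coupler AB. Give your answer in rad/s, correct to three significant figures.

ω₂ = 19.16 rad/s (from 183 rpm).
Differentiating the loop-closure r₂e^{iθ₂}+r₃e^{iθ₃}=r₁+r₄e^{iθ₄} gives r₂ω₂e^{iθ₂}+r₃ω₃e^{iθ₃}=r₄ω₄e^{iθ₄}.
Eliminating the other unknown: ω₃ = r₂ω₂ sin(θ₄−θ₂) / [r₃ sin(θ₃−θ₄)].
Numerator sine = +0.70091; denominator sine = +0.66913.
Result = 0.0892·19.16·(+0.70091) / (0.335·(+0.66913)) = +5.345 rad/s; magnitude 5.345 rad/s.

5.35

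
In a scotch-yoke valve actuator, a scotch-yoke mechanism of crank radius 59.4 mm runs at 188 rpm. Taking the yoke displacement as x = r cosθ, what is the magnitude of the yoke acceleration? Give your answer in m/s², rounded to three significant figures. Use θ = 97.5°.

ω = 19.69 rad/s (from 188 rpm).
x = r cosθ ⇒ ẍ = −rω² cosθ (ω constant).
|a| = rω²|cosθ| = 0.0594·(19.69)²·|cos 97.5°| = 3.0051 m/s².

3.01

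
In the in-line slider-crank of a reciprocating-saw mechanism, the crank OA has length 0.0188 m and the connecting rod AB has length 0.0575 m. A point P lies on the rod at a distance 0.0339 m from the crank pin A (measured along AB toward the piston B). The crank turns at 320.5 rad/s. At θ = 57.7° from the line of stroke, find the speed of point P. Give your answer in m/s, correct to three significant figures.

ω = 320.5 rad/s.  Crank-pin speed |V_A| = rω = 6.0254 m/s, perpendicular to OA.
Rod angle: sinφ = −(r/L) sinθ ⇒ φ = -16.043°; ω_rod = −rω cosθ/√(L²−r²sin²θ) = -58.264 rad/s.
V_P = V_A + ω_rod × AP, with AP = 0.0339 m along the rod.
Components: V_Px = −rω sinθ − a·ω_rod·sinφ = -5.6389 m/s;  V_Py = rω cosθ + a·ω_rod·cosφ = +1.3215 m/s.
|V_P| = √(V_Px² + V_Py²) = 5.7917 m/s.

5.79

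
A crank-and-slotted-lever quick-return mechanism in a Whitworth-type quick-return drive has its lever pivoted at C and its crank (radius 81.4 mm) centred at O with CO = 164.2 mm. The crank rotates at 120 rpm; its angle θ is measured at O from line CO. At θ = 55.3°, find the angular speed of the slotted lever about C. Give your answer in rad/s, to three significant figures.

3.67

ω = 12.57 rad/s (from 120 rpm).
Crank pin A relative to C: A = (d + r cosθ, r sinθ); lever angle φ = atan2(r sinθ, d + r cosθ).
Differentiating tanφ: φ̇ = rω(d cosθ + r)/(d² + r² + 2dr cosθ).
d² + r² + 2dr cosθ = |CA|² = 0.0488054 m²;  d cosθ + r = +0.17488 m.
|ω_lever| = |0.0814·12.57·+0.17488| / 0.0488054 = 3.6652 rad/s.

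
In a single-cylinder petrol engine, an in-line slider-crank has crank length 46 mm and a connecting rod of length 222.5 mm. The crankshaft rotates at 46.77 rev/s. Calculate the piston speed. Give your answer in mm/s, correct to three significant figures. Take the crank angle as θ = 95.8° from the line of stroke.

13200

ω = 2π·46.8 = 293.9 rad/s
For an in-line slider-crank, x = r cosθ + √(L² − r² sin²θ), so v = −rω sinθ·[1 + r cosθ/√(L² − r² sin²θ)].
With r = 0.046 m, L = 0.2225 m, θ = 95.8°: √(L² − r² sin²θ) = 0.21774 m.
v = −0.046·293.9·0.99488·[1 + 0.046·-0.10106/0.21774] = -13.161 m/s.
|v| = 13.161 m/s = 13161 mm/s.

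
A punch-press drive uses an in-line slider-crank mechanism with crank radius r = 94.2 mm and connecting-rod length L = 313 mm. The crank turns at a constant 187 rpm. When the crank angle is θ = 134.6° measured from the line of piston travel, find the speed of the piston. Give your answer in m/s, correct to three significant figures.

1.03

ω = 2π·187/60 = 19.58 rad/s
For an in-line slider-crank, x = r cosθ + √(L² − r² sin²θ), so v = −rω sinθ·[1 + r cosθ/√(L² − r² sin²θ)].
With r = 0.0942 m, L = 0.313 m, θ = 134.6°: √(L² − r² sin²θ) = 0.30573 m.
v = −0.0942·19.58·0.71203·[1 + 0.0942·-0.70215/0.30573] = -1.0293 m/s.
|v| = 1.0293 m/s.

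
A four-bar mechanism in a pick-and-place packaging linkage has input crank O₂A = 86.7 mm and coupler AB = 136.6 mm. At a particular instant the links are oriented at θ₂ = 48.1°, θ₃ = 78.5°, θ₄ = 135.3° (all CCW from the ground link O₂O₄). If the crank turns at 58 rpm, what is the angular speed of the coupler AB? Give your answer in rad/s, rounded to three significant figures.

ω₂ = 6.074 rad/s (from 58 rpm).
Differentiating the loop-closure r₂e^{iθ₂}+r₃e^{iθ₃}=r₁+r₄e^{iθ₄} gives r₂ω₂e^{iθ₂}+r₃ω₃e^{iθ₃}=r₄ω₄e^{iθ₄}.
Eliminating the other unknown: ω₃ = r₂ω₂ sin(θ₄−θ₂) / [r₃ sin(θ₃−θ₄)].
Numerator sine = +0.99881; denominator sine = -0.83676.
Result = 0.0867·6.074·(+0.99881) / (0.1366·(-0.83676)) = -4.6015 rad/s; magnitude 4.6015 rad/s.

4.60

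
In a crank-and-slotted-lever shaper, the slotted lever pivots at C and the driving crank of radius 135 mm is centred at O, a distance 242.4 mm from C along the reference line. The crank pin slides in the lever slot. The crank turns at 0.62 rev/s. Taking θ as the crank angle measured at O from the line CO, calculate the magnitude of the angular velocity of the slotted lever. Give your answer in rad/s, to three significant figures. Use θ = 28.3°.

ω = 3.896 rad/s (from 0.62 rev/s).
Crank pin A relative to C: A = (d + r cosθ, r sinθ); lever angle φ = atan2(r sinθ, d + r cosθ).
Differentiating tanφ: φ̇ = rω(d cosθ + r)/(d² + r² + 2dr cosθ).
d² + r² + 2dr cosθ = |CA|² = 0.134608 m²;  d cosθ + r = +0.34843 m.
|ω_lever| = |0.135·3.896·+0.34843| / 0.134608 = 1.3613 rad/s.

1.36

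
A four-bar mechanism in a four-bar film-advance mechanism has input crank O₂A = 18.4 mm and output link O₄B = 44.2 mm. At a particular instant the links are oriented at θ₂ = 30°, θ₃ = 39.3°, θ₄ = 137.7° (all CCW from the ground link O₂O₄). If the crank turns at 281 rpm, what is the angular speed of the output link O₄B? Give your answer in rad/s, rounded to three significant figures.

2.00

ω₂ = 29.43 rad/s (from 281 rpm).
Differentiating the loop-closure r₂e^{iθ₂}+r₃e^{iθ₃}=r₁+r₄e^{iθ₄} gives r₂ω₂e^{iθ₂}+r₃ω₃e^{iθ₃}=r₄ω₄e^{iθ₄}.
Eliminating the other unknown: ω₄ = r₂ω₂ sin(θ₂−θ₃) / [r₄ sin(θ₄−θ₃)].
Numerator sine = -0.16160; denominator sine = +0.98927.
Result = 0.0184·29.43·(-0.16160) / (0.0442·(+0.98927)) = -2.0011 rad/s; magnitude 2.0011 rad/s.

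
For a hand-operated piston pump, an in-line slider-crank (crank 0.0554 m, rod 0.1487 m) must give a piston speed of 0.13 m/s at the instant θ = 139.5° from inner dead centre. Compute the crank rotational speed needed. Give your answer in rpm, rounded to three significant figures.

48.7

For an in-line slider-crank, |v_piston| = rω|sinθ|·[1 + r cosθ/√(L² − r² sin²θ)].
With r = 0.0554 m, L = 0.1487 m, θ = 139.5°: the bracketed kinematic factor |dx/dθ| = 0.025474 m.
ω = v/|dx/dθ| = 0.13/0.025474 = 5.1032 rad/s.
N = 60ω/(2π) = 48.732 rpm.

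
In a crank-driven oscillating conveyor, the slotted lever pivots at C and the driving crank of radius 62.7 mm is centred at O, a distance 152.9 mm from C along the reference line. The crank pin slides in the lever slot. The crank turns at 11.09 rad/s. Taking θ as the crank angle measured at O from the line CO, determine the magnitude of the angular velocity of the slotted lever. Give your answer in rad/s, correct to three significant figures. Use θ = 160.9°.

ω = 11.09 rad/s
Crank pin A relative to C: A = (d + r cosθ, r sinθ); lever angle φ = atan2(r sinθ, d + r cosθ).
Differentiating tanφ: φ̇ = rω(d cosθ + r)/(d² + r² + 2dr cosθ).
d² + r² + 2dr cosθ = |CA|² = 0.00919157 m²;  d cosθ + r = -0.081783 m.
|ω_lever| = |0.0627·11.09·-0.081783| / 0.00919157 = 6.1869 rad/s.

6.19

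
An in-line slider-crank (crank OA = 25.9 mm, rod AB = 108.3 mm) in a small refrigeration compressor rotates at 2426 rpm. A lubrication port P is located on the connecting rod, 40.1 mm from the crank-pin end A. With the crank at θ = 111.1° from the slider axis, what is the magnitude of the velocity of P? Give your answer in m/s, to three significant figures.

6.12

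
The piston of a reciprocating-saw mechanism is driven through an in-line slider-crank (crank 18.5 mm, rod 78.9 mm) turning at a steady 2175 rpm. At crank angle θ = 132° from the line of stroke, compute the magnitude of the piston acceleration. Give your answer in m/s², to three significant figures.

663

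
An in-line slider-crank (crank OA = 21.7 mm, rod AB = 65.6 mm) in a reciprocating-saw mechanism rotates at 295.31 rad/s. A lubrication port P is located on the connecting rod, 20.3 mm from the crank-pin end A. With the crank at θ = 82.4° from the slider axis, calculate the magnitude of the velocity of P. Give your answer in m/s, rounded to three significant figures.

ω = 295.3 rad/s.  Crank-pin speed |V_A| = rω = 6.4082 m/s, perpendicular to OA.
Rod angle: sinφ = −(r/L) sinθ ⇒ φ = -19.141°; ω_rod = −rω cosθ/√(L²−r²sin²θ) = -13.676 rad/s.
V_P = V_A + ω_rod × AP, with AP = 0.0203 m along the rod.
Components: V_Px = −rω sinθ − a·ω_rod·sinφ = -6.443 m/s;  V_Py = rω cosθ + a·ω_rod·cosφ = +0.58526 m/s.
|V_P| = √(V_Px² + V_Py²) = 6.4695 m/s.

6.47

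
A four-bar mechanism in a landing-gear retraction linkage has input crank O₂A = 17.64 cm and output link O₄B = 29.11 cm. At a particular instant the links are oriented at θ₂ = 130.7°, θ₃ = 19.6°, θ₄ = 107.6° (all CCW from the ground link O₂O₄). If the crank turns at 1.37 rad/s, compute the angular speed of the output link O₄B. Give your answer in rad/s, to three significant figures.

0.775

ω₂ = 1.37 rad/s
Differentiating the loop-closure r₂e^{iθ₂}+r₃e^{iθ₃}=r₁+r₄e^{iθ₄} gives r₂ω₂e^{iθ₂}+r₃ω₃e^{iθ₃}=r₄ω₄e^{iθ₄}.
Eliminating the other unknown: ω₄ = r₂ω₂ sin(θ₂−θ₃) / [r₄ sin(θ₄−θ₃)].
Numerator sine = +0.93295; denominator sine = +0.99939.
Result = 0.1764·1.37·(+0.93295) / (0.2911·(+0.99939)) = +0.775 rad/s; magnitude 0.775 rad/s.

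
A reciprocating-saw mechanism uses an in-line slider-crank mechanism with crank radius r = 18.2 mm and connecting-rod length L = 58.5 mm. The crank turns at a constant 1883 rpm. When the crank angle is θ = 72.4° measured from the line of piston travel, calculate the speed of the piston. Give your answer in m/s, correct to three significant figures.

ω = 2π·1883/60 = 197.2 rad/s
For an in-line slider-crank, x = r cosθ + √(L² − r² sin²θ), so v = −rω sinθ·[1 + r cosθ/√(L² − r² sin²θ)].
With r = 0.0182 m, L = 0.0585 m, θ = 72.4°: √(L² − r² sin²θ) = 0.055869 m.
v = −0.0182·197.2·0.95319·[1 + 0.0182·0.30237/0.055869] = -3.7578 m/s.
|v| = 3.7578 m/s.

3.76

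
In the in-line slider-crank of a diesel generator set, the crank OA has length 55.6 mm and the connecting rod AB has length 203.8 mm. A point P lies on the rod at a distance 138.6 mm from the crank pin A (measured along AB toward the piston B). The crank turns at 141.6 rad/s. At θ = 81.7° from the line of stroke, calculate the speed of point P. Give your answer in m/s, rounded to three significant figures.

ω = 141.6 rad/s.  Crank-pin speed |V_A| = rω = 7.873 m/s, perpendicular to OA.
Rod angle: sinφ = −(r/L) sinθ ⇒ φ = -15.662°; ω_rod = −rω cosθ/√(L²−r²sin²θ) = -5.7916 rad/s.
V_P = V_A + ω_rod × AP, with AP = 0.1386 m along the rod.
Components: V_Px = −rω sinθ − a·ω_rod·sinφ = -8.0072 m/s;  V_Py = rω cosθ + a·ω_rod·cosφ = +0.36359 m/s.
|V_P| = √(V_Px² + V_Py²) = 8.0154 m/s.

8.02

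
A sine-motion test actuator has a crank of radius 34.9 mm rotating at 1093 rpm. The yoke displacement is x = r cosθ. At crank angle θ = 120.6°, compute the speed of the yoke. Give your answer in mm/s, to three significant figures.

ω = 114.5 rad/s (from 1093 rpm).
x = r cosθ ⇒ ẋ = −rω sinθ.
|v| = rω|sinθ| = 0.0349·114.5·|sin 120.6°| = 3.4383 m/s = 3438.3 mm/s.

3440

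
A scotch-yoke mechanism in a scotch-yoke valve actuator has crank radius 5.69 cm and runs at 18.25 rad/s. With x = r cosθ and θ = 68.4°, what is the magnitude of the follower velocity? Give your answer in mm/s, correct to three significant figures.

966

ω = 18.25 rad/s
x = r cosθ ⇒ ẋ = −rω sinθ.
|v| = rω|sinθ| = 0.0569·18.25·|sin 68.4°| = 0.9655 m/s = 965.5 mm/s.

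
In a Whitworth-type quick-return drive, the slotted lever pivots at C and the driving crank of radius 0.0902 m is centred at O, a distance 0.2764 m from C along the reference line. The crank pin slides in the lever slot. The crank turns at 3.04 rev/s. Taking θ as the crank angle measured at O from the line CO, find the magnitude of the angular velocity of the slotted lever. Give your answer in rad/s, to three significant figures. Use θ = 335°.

4.52

ω = 19.1 rad/s (from 3.04 rev/s).
Crank pin A relative to C: A = (d + r cosθ, r sinθ); lever angle φ = atan2(r sinθ, d + r cosθ).
Differentiating tanφ: φ̇ = rω(d cosθ + r)/(d² + r² + 2dr cosθ).
d² + r² + 2dr cosθ = |CA|² = 0.129724 m²;  d cosθ + r = +0.3407 m.
|ω_lever| = |0.0902·19.1·+0.3407| / 0.129724 = 4.525 rad/s.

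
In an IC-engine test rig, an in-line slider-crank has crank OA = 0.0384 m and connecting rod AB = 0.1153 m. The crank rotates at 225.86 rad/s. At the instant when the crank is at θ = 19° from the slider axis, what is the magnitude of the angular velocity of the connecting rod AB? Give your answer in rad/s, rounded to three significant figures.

ω = 225.9 rad/s
The rod makes angle φ with the slider axis where L sinφ = r sinθ; differentiating, L cosφ·φ̇ = r ω cosθ.
L cosφ = √(L² − r² sin²θ) = 0.11462 m.
|ω_rod| = r ω |cosθ| / √(L² − r² sin²θ) = 0.0384·225.9·0.94552/0.11462 = 71.545 rad/s.

71.5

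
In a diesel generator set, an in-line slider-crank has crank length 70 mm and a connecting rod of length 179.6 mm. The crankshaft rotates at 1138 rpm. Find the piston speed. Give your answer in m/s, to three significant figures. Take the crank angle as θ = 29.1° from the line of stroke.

5.46

ω = 2π·1138/60 = 119.2 rad/s
For an in-line slider-crank, x = r cosθ + √(L² − r² sin²θ), so v = −rω sinθ·[1 + r cosθ/√(L² − r² sin²θ)].
With r = 0.07 m, L = 0.1796 m, θ = 29.1°: √(L² − r² sin²θ) = 0.17634 m.
v = −0.07·119.2·0.48634·[1 + 0.07·0.87377/0.17634] = -5.4641 m/s.
|v| = 5.4641 m/s.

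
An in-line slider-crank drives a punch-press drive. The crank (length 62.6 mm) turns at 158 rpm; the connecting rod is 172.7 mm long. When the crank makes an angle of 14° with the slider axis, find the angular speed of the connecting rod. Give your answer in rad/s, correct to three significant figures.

ω = 16.55 rad/s (converted from 158 rpm).
The rod makes angle φ with the slider axis where L sinφ = r sinθ; differentiating, L cosφ·φ̇ = r ω cosθ.
L cosφ = √(L² − r² sin²θ) = 0.17203 m.
|ω_rod| = r ω |cosθ| / √(L² − r² sin²θ) = 0.0626·16.55·0.97030/0.17203 = 5.8418 rad/s.

5.84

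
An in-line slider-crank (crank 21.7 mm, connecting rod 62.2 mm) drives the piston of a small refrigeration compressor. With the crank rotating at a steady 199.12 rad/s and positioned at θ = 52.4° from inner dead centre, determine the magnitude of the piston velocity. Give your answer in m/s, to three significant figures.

ω = 199.1 rad/s
For an in-line slider-crank, x = r cosθ + √(L² − r² sin²θ), so v = −rω sinθ·[1 + r cosθ/√(L² − r² sin²θ)].
With r = 0.0217 m, L = 0.0622 m, θ = 52.4°: √(L² − r² sin²θ) = 0.059777 m.
v = −0.0217·199.1·0.79229·[1 + 0.0217·0.61015/0.059777] = -4.1817 m/s.
|v| = 4.1817 m/s.

4.18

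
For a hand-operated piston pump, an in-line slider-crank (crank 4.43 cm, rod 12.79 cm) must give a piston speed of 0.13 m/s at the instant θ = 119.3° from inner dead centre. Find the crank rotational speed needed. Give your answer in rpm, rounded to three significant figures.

39.1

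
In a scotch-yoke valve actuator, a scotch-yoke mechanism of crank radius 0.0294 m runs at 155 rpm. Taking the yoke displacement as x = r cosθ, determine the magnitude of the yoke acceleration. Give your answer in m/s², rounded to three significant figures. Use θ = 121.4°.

ω = 16.23 rad/s (from 155 rpm).
x = r cosθ ⇒ ẍ = −rω² cosθ (ω constant).
|a| = rω²|cosθ| = 0.0294·(16.23)²·|cos 121.4°| = 4.0357 m/s².

4.04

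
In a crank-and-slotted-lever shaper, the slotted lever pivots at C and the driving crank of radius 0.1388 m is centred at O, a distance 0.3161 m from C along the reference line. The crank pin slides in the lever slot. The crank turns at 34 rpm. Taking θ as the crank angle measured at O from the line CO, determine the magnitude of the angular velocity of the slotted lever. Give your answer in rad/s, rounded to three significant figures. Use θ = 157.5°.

1.99

ω = 3.56 rad/s (from 34 rpm).
Crank pin A relative to C: A = (d + r cosθ, r sinθ); lever angle φ = atan2(r sinθ, d + r cosθ).
Differentiating tanφ: φ̇ = rω(d cosθ + r)/(d² + r² + 2dr cosθ).
d² + r² + 2dr cosθ = |CA|² = 0.0381148 m²;  d cosθ + r = -0.15324 m.
|ω_lever| = |0.1388·3.56·-0.15324| / 0.0381148 = 1.9869 rad/s.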